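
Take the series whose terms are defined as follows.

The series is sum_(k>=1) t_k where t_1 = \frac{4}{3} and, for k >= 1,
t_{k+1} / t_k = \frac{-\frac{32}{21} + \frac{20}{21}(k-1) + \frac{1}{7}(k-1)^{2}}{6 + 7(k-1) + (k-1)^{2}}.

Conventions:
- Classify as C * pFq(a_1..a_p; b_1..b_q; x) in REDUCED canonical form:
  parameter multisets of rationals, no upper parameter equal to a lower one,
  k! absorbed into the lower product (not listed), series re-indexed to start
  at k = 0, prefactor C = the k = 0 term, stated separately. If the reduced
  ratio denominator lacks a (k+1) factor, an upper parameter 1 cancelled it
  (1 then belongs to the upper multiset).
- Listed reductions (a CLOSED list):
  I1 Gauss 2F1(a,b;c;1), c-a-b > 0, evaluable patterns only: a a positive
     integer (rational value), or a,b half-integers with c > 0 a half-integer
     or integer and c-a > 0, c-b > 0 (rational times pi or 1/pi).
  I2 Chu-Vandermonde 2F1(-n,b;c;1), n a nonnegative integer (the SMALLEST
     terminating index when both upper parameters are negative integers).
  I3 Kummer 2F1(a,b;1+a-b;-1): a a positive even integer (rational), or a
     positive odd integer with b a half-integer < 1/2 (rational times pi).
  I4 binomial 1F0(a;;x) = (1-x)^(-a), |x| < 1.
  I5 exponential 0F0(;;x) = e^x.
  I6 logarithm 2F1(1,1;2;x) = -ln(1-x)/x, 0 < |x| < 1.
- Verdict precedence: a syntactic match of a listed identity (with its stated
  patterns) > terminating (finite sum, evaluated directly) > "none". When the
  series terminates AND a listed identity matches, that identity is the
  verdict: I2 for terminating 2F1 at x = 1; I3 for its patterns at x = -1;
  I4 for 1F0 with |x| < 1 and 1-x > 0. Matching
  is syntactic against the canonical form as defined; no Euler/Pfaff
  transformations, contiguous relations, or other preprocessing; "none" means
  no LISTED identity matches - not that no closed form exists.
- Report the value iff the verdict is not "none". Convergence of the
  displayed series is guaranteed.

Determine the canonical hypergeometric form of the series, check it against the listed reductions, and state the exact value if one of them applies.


At argument \frac{1}{7}: a 2F1 with upper {-\frac{4}{3}, 8}, lower {6}, scaled by C = \frac{4}{3}. Verdict: none. A 2F1 with upper {-\frac{4}{3}, 8} fits none of I1-I6 at x = \frac{1}{7}; the sum runs forever.

First insight: x = \frac{1}{7} and roots of the ratio polynomials (prefactor 4/3) are the negated parameters.
Adjacent-term ratio: r(k) = \frac{1}{7} * (k-\frac{4}{3}) (k+8) / [(k+6) (k+1)] - rational; roots negated = parameters, x = \frac{1}{7}, C = \frac{4}{3}.


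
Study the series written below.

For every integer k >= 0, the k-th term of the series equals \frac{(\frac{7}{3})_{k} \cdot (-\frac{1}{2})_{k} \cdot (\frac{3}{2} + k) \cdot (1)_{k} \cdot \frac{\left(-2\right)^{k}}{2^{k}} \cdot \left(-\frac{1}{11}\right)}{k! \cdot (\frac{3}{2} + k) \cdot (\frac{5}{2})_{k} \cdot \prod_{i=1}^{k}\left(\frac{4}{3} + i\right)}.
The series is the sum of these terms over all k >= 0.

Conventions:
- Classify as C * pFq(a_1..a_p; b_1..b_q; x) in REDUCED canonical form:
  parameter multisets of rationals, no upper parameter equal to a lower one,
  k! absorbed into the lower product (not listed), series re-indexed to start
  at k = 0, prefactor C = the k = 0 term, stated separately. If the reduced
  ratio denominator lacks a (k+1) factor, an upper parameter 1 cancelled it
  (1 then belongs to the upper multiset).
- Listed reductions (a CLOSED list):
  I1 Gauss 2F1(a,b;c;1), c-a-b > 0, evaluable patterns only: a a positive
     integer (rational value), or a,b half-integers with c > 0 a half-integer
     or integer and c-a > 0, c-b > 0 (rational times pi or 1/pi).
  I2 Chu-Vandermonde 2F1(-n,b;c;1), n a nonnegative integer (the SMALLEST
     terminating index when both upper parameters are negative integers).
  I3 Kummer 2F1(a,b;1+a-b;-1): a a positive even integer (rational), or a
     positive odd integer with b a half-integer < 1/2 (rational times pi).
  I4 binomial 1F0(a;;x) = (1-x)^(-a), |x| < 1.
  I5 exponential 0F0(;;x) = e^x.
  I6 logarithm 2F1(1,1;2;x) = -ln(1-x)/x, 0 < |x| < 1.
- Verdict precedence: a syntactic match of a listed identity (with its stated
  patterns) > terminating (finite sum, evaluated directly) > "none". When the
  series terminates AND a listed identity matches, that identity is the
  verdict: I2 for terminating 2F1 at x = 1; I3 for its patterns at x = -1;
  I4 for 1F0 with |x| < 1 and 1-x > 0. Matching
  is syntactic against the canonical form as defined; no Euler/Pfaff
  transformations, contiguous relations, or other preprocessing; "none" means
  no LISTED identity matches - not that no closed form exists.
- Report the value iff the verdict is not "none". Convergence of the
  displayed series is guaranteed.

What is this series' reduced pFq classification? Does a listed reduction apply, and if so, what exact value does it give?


Classification (C = -\frac{1}{11}): 2F1 with upper {-\frac{1}{2}, 1}, lower {\frac{5}{2}}, argument x = -1. Verdict: the Kummer evaluation I3 applies (x = -1; c = \frac{5}{2} equals 1+a-b for upper {-\frac{1}{2}, 1}: listed pattern). Exact value: \left(-\frac{3}{88}\right) \cdot \pi.

First insight: t_0 being -\frac{1}{11}, the two k-th powers (C = -1/11, x = -1) combine into one argument.
Step ratio: r(k) = -1 * (k-\frac{1}{2}) (k+1) / [(k+\frac{5}{2}) (k+1)] - rational in k. x = -1; t_0 = -\frac{1}{11}; negate the roots.


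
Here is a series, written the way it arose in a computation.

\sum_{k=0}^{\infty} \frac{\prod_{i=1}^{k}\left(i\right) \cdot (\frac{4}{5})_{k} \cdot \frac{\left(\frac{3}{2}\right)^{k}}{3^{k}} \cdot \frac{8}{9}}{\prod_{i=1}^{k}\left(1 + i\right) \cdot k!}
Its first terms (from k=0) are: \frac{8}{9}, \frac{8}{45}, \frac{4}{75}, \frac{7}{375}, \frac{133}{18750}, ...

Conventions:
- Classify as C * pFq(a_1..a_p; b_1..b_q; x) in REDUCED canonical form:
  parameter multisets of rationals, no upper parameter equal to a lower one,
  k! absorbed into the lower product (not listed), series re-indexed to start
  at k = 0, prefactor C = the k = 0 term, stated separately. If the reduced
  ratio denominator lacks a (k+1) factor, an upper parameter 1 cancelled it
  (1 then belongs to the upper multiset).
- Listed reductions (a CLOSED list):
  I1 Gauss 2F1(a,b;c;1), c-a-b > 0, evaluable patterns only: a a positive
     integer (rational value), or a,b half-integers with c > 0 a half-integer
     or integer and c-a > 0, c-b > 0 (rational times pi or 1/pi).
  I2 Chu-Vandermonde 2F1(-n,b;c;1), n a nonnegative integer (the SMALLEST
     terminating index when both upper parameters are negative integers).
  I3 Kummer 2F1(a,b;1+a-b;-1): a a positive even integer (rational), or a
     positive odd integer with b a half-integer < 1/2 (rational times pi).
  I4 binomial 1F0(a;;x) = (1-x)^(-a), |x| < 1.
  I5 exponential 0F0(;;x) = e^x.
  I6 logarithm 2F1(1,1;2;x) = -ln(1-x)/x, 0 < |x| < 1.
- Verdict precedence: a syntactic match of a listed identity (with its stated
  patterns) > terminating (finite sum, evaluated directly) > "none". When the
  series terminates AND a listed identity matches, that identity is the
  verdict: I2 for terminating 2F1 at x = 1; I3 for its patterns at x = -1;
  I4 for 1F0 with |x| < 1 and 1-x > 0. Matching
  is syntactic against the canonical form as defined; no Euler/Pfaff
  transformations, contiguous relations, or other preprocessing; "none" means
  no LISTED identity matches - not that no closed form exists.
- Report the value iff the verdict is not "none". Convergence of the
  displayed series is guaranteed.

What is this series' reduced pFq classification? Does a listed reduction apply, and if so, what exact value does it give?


Reduced: x = \frac{1}{2}, 2F1, upper = {\frac{4}{5}, 1}, lower = {2}, C = \frac{8}{9}. Verdict: none here - no I1-I6 shape fits x = \frac{1}{2} with lower {2}.

Structural cue: t_0 being \frac{8}{9}, the lower running product (prefactor 8/9) is a rising factorial.
Term ratio: r(k) = \frac{1}{2} * (k+\frac{4}{5}) (k+1) / [(k+2) (k+1)] ; factor over Q: parameters, x = \frac{1}{2}, and C = \frac{8}{9}.


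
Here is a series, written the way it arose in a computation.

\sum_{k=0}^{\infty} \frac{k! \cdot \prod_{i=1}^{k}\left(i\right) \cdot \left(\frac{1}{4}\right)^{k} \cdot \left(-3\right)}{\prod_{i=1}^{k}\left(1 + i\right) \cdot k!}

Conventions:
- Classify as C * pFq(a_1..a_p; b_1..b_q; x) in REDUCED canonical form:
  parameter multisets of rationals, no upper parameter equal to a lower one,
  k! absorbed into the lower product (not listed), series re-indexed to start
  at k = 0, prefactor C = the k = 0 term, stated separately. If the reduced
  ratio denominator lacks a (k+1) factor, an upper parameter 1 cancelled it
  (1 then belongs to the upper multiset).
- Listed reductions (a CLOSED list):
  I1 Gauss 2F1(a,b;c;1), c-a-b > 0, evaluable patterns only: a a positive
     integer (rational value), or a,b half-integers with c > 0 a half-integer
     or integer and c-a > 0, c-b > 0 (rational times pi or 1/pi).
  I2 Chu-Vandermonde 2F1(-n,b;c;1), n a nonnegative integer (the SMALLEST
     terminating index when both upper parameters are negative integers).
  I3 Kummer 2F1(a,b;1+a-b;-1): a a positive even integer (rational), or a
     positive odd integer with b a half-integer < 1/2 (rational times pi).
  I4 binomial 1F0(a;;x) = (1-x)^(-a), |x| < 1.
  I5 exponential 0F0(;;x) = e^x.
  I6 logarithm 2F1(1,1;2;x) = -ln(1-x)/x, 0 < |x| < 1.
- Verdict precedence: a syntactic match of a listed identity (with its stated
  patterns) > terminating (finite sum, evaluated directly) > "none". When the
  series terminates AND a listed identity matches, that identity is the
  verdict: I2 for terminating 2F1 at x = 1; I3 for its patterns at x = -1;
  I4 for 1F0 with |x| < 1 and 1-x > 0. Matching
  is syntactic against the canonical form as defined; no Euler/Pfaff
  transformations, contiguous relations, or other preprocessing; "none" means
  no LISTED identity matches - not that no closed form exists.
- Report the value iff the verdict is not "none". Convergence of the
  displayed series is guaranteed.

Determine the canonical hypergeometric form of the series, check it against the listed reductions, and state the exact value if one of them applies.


With C = -3: the canonical form is 2F1(1, 1; 2; \frac{1}{4}). Verdict: this is the I6 logarithm reduction (the logarithm: parameters (1,1;2), x = \frac{1}{4}). Hence: 12 \cdot \ln\left(\frac{3}{4}\right).

Structural cue: t_0 being -3, the lower running product (C = -3) is a rising factorial.
Term ratio: r(k) = \frac{1}{4} * (k+1) (k+1) / [(k+2) (k+1)] - rational in k, leading ratio \frac{1}{4}; with t_0 = -3, classification follows.


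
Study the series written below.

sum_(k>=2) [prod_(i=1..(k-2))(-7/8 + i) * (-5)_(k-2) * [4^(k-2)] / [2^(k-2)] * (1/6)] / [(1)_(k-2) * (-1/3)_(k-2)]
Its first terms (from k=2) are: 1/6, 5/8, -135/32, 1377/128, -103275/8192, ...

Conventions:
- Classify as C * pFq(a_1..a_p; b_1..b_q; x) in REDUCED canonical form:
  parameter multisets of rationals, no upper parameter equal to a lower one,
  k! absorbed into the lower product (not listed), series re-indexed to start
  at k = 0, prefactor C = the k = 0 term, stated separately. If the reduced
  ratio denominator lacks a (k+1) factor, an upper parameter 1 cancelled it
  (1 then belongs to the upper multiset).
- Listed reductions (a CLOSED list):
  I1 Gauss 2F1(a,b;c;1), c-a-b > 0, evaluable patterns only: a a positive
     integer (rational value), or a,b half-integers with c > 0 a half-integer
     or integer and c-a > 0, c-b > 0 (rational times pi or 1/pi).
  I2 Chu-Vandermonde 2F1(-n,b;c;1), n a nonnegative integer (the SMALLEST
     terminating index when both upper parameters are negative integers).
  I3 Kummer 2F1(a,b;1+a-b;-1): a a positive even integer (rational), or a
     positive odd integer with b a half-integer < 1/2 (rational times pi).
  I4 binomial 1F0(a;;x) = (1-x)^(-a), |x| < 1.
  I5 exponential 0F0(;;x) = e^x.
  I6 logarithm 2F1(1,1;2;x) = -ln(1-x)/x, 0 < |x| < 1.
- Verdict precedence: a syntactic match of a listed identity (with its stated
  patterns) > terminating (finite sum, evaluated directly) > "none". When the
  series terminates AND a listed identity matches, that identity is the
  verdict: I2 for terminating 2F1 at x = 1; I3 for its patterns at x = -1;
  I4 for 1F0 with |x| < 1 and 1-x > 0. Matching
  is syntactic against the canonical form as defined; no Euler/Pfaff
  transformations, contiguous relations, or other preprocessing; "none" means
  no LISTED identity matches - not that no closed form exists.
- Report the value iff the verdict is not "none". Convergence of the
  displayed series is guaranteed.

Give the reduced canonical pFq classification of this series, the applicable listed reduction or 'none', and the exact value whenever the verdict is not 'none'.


The series (x = 2) is 2F1: upper {-5, 1/8}, lower {-1/3}, prefactor 1/6. Verdict: terminating - upper parameter -5 makes this a finite sum (last index 5), evaluated exactly. Value: 39025/98304.

The tell: x = 2 and the two k-th powers (prefactor 1/6) combine into one argument.
Step ratio: r(k) = 2 * (k-5) (k+1/8) / [(k-1/3) (k+1)] ; factor over Q: parameters, x = 2, and C = 1/6.


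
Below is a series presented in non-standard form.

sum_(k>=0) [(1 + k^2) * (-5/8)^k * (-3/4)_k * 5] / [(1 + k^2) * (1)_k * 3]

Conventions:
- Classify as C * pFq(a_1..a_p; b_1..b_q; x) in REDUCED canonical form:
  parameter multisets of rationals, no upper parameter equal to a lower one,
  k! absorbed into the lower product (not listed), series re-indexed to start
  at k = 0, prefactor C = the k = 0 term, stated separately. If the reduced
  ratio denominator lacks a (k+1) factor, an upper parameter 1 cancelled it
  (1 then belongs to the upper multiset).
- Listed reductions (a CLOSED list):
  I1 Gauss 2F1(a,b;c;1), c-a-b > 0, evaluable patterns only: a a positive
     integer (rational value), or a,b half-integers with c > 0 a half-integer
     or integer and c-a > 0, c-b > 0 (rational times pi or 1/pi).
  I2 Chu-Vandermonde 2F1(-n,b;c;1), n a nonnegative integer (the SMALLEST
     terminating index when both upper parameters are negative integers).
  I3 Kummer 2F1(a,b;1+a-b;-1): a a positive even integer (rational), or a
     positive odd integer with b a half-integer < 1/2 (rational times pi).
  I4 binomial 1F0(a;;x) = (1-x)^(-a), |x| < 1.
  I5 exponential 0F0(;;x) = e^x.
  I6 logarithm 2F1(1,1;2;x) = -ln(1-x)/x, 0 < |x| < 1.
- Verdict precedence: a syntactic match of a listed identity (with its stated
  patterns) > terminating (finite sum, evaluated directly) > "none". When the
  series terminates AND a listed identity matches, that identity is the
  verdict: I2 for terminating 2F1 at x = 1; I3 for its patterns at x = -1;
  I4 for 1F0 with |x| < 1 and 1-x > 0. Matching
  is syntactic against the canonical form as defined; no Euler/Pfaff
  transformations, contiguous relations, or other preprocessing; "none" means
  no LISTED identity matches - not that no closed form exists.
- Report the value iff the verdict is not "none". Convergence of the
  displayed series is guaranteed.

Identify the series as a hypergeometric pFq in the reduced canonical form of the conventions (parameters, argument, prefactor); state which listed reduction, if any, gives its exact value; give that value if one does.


The series (x = -5/8) is 1F0: upper {-3/4}, lower {-}, prefactor 5/3. Verdict (x = -5/8): the I4 binomial reduction applies (the 1F0 binomial series: exponent 3/4, x = -5/8). Hence: (5/3) * (13/8)^(3/4).

The tell: from the first term 5/3: (1)_k (prefactor 5/3) is k! itself.
Consecutive-term ratio: r(k) = (-5/8) * (k-3/4) / [(k+1)] ; factor over Q: parameters, x = (-5/8), and C = 5/3.


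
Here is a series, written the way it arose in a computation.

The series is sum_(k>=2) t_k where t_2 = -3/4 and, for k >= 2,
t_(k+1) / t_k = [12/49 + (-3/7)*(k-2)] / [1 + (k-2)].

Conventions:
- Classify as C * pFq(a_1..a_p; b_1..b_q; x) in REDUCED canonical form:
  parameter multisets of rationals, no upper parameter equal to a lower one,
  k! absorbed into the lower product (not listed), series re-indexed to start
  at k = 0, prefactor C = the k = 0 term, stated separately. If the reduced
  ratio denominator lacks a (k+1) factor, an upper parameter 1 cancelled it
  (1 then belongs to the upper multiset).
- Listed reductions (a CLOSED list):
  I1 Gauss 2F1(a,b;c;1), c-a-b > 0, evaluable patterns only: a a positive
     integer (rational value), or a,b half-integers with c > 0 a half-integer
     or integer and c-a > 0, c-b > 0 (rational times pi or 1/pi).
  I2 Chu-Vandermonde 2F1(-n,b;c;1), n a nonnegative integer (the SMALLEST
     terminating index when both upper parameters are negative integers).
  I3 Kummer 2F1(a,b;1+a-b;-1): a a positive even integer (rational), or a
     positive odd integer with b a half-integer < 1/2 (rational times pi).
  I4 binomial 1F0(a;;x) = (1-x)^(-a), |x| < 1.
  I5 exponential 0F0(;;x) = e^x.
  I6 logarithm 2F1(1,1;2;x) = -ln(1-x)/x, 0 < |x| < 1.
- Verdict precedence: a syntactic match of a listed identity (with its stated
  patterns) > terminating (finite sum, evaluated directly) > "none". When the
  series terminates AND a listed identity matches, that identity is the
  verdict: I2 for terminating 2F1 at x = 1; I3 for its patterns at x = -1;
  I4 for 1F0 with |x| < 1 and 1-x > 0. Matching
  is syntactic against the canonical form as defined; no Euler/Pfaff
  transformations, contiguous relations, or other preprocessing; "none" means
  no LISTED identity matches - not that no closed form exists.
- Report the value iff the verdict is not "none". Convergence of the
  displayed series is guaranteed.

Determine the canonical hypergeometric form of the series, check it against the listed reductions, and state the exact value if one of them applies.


First insight: from the first term -3/4: the expanded ratio factors over Q; prefactor -3/4, roots give parameters.
Adjacent-term ratio: r(k) = (-3/7) * (k-4/7) / [(k+1)] - rational; roots negated = parameters, x = (-3/7), C = -3/4.

x = -3/7 here; the reduced form reads 1F0, upper {-4/7}, lower {-}, C = -3/4. Verdict: binomial (I4) matches (the 1F0 binomial series: exponent 4/7, x = -3/7). Sum: (-3/4) * (10/7)^(4/7).


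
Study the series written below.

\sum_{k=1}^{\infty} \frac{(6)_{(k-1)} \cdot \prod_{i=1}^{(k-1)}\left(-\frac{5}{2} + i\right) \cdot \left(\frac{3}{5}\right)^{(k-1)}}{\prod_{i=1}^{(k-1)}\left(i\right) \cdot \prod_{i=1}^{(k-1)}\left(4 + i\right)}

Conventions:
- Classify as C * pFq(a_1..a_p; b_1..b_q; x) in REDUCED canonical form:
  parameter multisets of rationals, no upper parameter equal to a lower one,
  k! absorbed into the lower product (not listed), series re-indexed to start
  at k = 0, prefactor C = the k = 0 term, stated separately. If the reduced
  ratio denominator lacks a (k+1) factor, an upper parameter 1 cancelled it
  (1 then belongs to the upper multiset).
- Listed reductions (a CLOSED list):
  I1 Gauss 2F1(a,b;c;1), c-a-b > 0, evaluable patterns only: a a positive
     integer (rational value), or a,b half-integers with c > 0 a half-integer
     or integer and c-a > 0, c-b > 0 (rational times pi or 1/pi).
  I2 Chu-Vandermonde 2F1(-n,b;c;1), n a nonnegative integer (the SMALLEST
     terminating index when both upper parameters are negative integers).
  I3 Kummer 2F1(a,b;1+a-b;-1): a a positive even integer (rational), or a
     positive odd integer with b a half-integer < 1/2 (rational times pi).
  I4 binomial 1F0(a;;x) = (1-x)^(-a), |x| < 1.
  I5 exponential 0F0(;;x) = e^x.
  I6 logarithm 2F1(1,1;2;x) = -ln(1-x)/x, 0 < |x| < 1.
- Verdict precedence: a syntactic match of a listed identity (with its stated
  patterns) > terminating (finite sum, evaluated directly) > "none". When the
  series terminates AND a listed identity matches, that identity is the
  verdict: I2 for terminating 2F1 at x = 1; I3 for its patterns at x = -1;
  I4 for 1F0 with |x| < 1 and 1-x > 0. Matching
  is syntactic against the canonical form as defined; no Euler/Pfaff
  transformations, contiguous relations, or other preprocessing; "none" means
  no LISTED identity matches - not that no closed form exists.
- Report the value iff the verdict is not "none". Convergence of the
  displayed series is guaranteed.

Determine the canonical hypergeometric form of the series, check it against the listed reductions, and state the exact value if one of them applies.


Prefactor 1, argument \frac{3}{5}: 2F1 with upper {-\frac{3}{2}, 6} over lower {5}. Verdict: none - this 2F1 at x = \frac{3}{5} matches no listed pattern, and upper {-\frac{3}{2}, 6} holds no stopper.

Key observation: from the first term 1: the running product (C = 1) telescopes to a rising factorial.
Adjacent-term ratio: r(k) = \frac{3}{5} * (k-\frac{3}{2}) (k+6) / [(k+5) (k+1)] ; factor over Q: parameters, x = \frac{3}{5}, and C = 1.


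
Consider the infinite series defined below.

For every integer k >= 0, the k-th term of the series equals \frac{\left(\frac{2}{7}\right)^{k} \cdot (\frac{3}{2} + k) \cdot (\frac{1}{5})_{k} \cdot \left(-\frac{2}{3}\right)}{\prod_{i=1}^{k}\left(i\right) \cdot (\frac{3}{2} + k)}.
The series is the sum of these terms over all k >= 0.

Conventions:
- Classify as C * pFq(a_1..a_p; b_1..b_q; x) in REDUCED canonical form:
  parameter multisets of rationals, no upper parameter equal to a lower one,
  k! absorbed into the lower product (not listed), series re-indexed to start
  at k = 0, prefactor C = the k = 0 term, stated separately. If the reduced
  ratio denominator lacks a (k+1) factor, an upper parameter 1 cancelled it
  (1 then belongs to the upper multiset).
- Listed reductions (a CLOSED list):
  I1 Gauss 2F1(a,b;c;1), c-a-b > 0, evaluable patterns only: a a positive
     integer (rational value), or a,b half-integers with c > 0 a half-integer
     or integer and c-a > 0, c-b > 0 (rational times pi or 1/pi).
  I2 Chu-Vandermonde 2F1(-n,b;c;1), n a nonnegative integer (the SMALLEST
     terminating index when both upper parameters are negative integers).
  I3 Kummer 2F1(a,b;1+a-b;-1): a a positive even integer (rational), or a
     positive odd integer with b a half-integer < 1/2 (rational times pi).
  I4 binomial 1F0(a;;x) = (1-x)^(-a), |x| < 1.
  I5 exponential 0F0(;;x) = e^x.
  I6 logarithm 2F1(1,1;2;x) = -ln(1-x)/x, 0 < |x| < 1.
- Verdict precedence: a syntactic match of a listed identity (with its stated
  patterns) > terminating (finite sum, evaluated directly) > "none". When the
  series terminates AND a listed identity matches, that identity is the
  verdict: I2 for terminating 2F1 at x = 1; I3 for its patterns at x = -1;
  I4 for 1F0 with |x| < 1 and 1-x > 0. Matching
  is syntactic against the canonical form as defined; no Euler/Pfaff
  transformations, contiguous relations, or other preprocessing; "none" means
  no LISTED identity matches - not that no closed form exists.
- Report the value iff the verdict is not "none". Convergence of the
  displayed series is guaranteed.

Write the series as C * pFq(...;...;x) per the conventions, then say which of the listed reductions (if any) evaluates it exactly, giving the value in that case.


This is -\frac{2}{3} * 1F0(\frac{1}{5}; -; \frac{2}{7}) in reduced canonical form. Verdict: the binomial series (I4) matches (the 1F0 binomial series: exponent -1/5, x = \frac{2}{7}). Value: \left(-\frac{2}{3}\right) \cdot \left(\frac{5}{7}\right)^{-\frac{1}{5}}.

The tell: t_0 being -\frac{2}{3}, the product of the first k integers (prefactor -2/3) is k!.
Consecutive-term ratio: r(k) = \frac{2}{7} * (k+\frac{1}{5}) / [(k+1)] - rational in k, leading ratio \frac{2}{7}; with t_0 = -\frac{2}{3}, classification follows.


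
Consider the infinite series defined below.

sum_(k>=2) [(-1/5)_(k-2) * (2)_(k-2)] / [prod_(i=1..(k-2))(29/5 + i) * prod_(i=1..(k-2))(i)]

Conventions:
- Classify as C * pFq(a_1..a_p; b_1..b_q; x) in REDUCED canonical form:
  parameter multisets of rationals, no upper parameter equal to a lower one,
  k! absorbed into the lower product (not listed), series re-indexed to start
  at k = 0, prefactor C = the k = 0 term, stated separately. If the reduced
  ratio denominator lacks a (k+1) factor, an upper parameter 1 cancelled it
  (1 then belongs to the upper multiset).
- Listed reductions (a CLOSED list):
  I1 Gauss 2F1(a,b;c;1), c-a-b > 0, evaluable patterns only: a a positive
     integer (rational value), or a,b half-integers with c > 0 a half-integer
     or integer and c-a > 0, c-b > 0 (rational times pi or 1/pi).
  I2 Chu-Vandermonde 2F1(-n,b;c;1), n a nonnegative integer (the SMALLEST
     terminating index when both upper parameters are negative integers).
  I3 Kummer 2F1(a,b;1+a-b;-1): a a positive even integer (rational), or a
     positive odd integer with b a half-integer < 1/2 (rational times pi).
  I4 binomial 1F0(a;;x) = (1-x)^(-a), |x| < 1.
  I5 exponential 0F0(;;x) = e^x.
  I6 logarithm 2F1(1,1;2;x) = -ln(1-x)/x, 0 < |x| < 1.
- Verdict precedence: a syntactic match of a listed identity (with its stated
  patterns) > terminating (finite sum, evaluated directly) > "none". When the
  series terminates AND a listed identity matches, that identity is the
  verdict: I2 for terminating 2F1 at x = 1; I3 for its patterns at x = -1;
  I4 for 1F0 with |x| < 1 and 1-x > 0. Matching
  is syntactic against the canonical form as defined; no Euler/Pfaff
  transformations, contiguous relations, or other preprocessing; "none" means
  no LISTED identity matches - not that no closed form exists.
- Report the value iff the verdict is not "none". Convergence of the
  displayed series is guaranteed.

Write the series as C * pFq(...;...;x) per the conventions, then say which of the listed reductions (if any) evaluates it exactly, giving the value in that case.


The series (x = 1) is 2F1: upper {-1/5, 2}, lower {34/5}, prefactor 1. Verdict at x = 1: Gauss's theorem (I1) matches (x = 1: the Gamma ratio telescopes since c-a-b = 5 > 0 and a = 2 in Z>0). Exact value: 116/125.

Key observation: t_0 being 1, the product of the first k integers (C = 1) is k!.
Consecutive-term ratio: r(k) = 1 * (k-1/5) (k+2) / [(k+34/5) (k+1)] - poly over poly, x = 1 from leading terms; C = 1 at k = 0.


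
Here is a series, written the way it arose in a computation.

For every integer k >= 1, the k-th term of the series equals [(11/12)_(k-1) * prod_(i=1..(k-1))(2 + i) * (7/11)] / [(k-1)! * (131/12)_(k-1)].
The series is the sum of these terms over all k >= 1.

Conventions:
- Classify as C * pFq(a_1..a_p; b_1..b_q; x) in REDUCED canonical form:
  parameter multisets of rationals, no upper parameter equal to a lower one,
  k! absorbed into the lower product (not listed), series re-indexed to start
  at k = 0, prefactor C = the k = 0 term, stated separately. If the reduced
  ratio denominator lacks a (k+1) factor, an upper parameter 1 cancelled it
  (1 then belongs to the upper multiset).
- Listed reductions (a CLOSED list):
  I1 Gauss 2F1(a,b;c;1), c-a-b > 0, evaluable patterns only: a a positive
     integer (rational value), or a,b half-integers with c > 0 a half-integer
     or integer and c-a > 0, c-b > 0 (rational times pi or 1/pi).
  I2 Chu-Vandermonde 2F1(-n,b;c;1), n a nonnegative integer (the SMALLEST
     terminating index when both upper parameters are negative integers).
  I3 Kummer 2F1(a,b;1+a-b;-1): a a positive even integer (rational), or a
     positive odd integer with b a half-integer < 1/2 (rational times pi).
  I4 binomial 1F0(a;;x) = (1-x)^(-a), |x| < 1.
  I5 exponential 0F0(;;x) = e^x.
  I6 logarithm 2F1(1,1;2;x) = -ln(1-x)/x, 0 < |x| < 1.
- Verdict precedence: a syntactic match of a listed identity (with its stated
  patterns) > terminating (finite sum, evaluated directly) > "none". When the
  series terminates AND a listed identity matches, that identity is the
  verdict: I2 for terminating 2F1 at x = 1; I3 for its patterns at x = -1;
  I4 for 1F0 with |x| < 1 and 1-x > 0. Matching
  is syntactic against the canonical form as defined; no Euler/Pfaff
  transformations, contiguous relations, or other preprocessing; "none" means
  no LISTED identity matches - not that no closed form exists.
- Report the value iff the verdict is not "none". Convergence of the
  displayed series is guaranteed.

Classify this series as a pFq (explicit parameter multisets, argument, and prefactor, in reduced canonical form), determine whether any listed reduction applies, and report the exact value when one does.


Canonical form: C = 7/11 times 2F1 with upper {11/12, 3}, lower {131/12}, x = 1. Verdict (x = 1): Gauss's theorem (I1) applies (x = 1: the Gamma ratio telescopes since c-a-b = 7 > 0 and a = 3 in Z>0). Value: 1209635/1368576.

Structural cue: t_0 = 7/11 here, and the running product (prefactor 7/11) telescopes to a rising factorial.
Ratio: r(k) = 1 * (k+11/12) (k+3) / [(k+131/12) (k+1)] - rational; roots negated = parameters, x = 1, C = 7/11.


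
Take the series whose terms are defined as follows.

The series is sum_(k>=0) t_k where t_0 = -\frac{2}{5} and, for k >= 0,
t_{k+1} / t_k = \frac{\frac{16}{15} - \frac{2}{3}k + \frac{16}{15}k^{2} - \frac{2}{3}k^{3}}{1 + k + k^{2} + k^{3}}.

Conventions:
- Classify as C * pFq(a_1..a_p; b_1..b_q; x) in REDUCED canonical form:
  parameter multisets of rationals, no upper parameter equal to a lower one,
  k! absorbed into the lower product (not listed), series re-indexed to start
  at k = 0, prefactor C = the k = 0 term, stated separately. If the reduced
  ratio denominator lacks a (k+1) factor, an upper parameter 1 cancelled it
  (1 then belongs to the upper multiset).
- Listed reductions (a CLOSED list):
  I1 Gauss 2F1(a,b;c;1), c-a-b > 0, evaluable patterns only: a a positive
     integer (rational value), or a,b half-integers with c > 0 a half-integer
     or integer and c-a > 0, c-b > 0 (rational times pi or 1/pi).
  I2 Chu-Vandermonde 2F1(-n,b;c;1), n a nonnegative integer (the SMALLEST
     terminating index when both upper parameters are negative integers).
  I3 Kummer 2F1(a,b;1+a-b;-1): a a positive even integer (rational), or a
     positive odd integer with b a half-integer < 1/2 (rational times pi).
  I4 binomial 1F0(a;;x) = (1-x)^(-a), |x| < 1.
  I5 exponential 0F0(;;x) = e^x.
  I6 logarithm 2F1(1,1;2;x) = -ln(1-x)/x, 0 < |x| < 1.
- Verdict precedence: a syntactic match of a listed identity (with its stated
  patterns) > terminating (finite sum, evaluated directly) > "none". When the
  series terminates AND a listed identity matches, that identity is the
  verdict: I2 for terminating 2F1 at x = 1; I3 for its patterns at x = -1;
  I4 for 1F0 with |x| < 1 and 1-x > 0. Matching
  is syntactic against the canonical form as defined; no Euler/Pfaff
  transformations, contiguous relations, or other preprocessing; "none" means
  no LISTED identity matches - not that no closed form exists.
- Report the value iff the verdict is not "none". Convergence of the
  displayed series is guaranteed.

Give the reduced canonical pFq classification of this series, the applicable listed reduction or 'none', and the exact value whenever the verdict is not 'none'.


Canonical form: C = -\frac{2}{5} times 1F0 with upper {-\frac{8}{5}}, lower {-}, x = -\frac{2}{3}. Verdict: this is the I4 binomial reduction (the 1F0 binomial series: exponent 8/5, x = -\frac{2}{3}). Value: \left(-\frac{2}{5}\right) \cdot \left(\frac{5}{3}\right)^{\frac{8}{5}}.

Key observation: t_0 = -\frac{2}{5} here, and the ratio is unreduced: k^2 + 1 divides both sides (C = -2/5, x = -2/3).
Step ratio: r(k) = -\frac{2}{3} * (k-\frac{8}{5}) / [(k+1)] - rational in k. x = -\frac{2}{3}; t_0 = -\frac{2}{5}; negate the roots.


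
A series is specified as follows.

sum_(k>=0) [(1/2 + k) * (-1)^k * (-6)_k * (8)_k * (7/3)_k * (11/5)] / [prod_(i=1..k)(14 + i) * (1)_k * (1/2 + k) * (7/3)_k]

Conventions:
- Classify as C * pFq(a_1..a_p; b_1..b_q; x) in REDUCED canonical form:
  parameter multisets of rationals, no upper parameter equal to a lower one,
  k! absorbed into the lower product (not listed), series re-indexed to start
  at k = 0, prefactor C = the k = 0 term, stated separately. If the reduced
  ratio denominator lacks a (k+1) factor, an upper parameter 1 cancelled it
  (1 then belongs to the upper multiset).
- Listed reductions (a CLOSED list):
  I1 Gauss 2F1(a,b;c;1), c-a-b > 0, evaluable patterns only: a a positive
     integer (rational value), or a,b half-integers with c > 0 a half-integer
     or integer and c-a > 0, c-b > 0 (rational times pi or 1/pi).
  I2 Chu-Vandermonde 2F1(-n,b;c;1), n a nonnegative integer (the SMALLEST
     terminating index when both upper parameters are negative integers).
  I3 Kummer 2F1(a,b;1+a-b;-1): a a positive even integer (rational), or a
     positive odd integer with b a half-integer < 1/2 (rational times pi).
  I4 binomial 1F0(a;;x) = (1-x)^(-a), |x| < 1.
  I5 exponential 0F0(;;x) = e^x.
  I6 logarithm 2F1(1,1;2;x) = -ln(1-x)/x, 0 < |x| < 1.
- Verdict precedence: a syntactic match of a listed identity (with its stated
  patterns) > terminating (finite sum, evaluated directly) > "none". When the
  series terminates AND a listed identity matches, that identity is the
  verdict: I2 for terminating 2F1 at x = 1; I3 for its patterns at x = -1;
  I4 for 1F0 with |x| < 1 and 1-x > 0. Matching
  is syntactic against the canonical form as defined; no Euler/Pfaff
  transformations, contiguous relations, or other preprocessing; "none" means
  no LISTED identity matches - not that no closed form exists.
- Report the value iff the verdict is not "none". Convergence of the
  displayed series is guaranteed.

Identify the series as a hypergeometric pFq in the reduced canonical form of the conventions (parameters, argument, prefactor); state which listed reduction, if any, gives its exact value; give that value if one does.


This is 11/5 * 2F1(-6, 8; 15; -1) in reduced canonical form. Verdict at x = -1: Kummer's theorem (I3) matches (x = -1; c = 15 equals 1+a-b for upper {-6, 8}: listed pattern). Exact value: 1573/50.

Structural cue: from the first term 11/5: the lower running product (C = 11/5, x = -1) is a rising factorial.
Step ratio: r(k) = (-1) * (k-6) (k+8) / [(k+15) (k+1)] - rational in k, leading ratio (-1); with t_0 = 11/5, classification follows.


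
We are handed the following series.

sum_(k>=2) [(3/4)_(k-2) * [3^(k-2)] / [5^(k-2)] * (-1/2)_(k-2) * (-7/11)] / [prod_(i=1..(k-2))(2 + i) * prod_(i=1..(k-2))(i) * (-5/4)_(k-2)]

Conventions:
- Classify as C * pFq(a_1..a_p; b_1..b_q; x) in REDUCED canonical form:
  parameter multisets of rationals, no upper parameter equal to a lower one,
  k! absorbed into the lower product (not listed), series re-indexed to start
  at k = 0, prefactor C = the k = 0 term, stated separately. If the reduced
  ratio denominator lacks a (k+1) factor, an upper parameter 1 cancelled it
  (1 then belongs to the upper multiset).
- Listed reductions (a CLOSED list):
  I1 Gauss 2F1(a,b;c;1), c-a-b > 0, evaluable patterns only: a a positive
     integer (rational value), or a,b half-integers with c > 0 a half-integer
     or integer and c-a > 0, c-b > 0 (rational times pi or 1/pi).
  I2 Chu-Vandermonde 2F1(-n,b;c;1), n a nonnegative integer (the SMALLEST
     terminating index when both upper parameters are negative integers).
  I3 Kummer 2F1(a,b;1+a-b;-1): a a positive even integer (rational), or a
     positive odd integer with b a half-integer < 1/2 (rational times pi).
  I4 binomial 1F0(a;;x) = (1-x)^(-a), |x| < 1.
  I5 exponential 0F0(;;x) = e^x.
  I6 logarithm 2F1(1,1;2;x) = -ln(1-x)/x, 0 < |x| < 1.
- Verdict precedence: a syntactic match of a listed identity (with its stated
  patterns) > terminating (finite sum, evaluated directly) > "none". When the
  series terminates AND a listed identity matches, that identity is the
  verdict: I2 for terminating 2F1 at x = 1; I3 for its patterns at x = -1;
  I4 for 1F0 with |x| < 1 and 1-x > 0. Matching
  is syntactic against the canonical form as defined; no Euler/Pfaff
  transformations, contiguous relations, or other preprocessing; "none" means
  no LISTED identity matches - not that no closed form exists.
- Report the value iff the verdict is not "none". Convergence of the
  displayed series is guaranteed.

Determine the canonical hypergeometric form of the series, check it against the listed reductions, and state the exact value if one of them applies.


At argument 3/5: a 2F2 with upper {-1/2, 3/4}, lower {-5/4, 3}, scaled by C = -7/11. Verdict: none - at argument 3/5 the multisets {-1/2, 3/4} ; {-5/4, 3} match no listed identity.

The tell: x = (3/5) and the two geometric factors (C = -7/11, x = 3/5) combine into one argument.
Term ratio: r(k) = (3/5) * (k-1/2) (k+3/4) / [(k-5/4) (k+3) (k+1)] - rational in k. x = (3/5); t_0 = -7/11; negate the roots.


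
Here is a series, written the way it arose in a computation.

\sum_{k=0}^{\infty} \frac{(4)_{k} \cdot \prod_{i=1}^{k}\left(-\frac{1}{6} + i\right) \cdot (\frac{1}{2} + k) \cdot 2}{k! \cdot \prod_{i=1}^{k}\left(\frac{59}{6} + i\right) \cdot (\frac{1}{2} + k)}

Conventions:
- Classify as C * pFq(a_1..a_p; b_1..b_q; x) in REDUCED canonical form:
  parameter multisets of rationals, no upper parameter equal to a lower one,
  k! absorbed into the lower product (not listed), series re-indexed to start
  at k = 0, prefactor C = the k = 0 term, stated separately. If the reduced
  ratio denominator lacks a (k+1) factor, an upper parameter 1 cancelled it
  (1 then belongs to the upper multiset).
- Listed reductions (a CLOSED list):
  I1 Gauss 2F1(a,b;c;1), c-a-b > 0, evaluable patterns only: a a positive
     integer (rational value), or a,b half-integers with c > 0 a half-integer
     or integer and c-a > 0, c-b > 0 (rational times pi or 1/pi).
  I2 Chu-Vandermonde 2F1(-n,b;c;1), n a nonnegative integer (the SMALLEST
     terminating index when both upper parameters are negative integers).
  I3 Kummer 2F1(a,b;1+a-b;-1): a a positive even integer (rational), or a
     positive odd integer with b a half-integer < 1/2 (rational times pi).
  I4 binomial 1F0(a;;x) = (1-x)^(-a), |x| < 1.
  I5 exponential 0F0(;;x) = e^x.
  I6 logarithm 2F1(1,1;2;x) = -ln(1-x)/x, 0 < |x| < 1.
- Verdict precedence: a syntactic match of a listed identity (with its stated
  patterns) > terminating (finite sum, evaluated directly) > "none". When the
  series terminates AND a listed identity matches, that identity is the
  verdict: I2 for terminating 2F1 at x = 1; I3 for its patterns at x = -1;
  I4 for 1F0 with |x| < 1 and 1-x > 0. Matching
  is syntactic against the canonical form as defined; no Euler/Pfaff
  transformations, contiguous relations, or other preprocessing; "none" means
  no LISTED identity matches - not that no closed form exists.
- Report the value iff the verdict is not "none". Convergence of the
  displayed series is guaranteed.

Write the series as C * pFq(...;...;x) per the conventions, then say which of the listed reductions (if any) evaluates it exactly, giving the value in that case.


x = 1 here; the reduced form reads 2F1, upper {\frac{5}{6}, 4}, lower {\frac{65}{6}}, C = 2. Verdict: this is the Gauss summation I1 (x = 1: the Gamma ratio telescopes since c-a-b = 6 > 0 and a = 4 in Z>0). Sum: \frac{6025729}{1959552}.

Key observation: with t_0 = 2, the factor k + 1/2 cancels (top and bottom), leaving C = 2.
Term ratio: r(k) = 1 * (k+\frac{5}{6}) (k+4) / [(k+\frac{65}{6}) (k+1)] - rational in k. x = 1; t_0 = 2; negate the roots.


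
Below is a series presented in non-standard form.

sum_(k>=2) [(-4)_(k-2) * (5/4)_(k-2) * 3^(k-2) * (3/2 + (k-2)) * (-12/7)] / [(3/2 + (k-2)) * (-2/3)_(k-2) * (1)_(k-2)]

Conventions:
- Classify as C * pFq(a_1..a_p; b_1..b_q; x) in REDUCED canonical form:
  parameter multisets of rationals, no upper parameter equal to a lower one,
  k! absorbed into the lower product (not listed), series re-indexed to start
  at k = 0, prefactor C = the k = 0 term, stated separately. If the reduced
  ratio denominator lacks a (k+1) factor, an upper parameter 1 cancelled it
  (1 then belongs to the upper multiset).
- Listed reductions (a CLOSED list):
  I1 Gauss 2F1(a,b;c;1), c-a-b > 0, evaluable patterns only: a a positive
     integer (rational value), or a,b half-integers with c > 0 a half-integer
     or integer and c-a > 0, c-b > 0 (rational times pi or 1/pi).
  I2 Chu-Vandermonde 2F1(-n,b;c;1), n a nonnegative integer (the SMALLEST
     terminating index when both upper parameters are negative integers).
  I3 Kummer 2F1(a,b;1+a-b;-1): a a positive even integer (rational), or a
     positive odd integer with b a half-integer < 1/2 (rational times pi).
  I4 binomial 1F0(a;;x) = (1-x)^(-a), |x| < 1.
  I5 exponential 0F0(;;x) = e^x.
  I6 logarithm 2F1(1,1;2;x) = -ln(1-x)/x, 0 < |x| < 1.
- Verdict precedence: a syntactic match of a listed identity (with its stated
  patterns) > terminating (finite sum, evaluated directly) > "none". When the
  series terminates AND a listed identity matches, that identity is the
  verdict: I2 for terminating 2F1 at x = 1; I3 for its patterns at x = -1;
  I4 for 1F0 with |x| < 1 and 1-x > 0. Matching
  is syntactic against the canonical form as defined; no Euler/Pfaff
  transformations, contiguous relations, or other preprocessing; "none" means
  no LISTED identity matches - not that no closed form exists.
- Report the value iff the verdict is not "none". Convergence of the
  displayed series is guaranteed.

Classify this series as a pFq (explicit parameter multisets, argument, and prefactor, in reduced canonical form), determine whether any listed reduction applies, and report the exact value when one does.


This is -12/7 * 2F1(-4, 5/4; -2/3; 3) in reduced canonical form. Verdict: terminating - upper -4 stops the sum at k = 4; the 5 terms are added exactly. Hence: 80837787/25088.

Key step: t_0 being -12/7, (1)_k (C = -12/7, x = 3) is k! itself.
Consecutive-term ratio: r(k) = 3 * (k-4) (k+5/4) / [(k-2/3) (k+1)] - rational; roots negated = parameters, x = 3, C = -12/7.
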